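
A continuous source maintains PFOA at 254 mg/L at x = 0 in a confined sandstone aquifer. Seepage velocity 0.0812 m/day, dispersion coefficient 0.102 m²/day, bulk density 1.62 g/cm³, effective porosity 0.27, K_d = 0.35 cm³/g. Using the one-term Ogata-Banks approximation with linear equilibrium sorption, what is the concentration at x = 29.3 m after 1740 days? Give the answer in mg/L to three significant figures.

Retardation factor R = 1 + ρ_b·K_d/n = 1 + 1.62 × 0.35/0.27 = 3.100.
Sorption retards both mechanisms: v_R = v/R = 0.02619 m/day, D_R = D/R = 0.03290 m²/day.
v_R·t = 0.02619 × 1740 = 45.5706 m; 2√(D_R t) = 15.13 m; argument = (29.3 − 45.5706)/15.13 = -1.075.
C = C₀ × ½·erfc(-1.075) = 254 × 0.9358 = 238 mg/L.

238 mg/L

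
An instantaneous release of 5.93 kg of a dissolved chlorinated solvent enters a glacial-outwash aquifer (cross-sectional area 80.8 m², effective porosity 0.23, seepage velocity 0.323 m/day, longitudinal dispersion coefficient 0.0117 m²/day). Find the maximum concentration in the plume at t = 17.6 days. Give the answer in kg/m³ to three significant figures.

0.198 kg/m³

The peak of an instantaneous 1D plume sits at x = vt; there the Gaussian factor is 1 and C_max = M/(n_e·A·√(4πDt)), where n_e·A is the pore area the mass is dissolved in.
√(4πDt) = √(4π × 0.0117 × 17.6) = 1.609 m, so C_max = 5.93/(0.23 × 80.8 × 1.609) = 0.198 kg/m³.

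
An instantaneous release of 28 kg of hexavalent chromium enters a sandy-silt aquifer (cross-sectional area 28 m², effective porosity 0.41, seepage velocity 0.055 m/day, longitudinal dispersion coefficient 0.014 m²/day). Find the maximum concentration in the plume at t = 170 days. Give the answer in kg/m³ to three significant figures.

0.446 kg/m³

The peak of an instantaneous 1D plume sits at x = vt; there the Gaussian factor is 1 and C_max = M/(n_e·A·√(4πDt)), where n_e·A is the pore area the mass is dissolved in.
√(4πDt) = √(4π × 0.014 × 170) = 5.469 m, so C_max = 28/(0.41 × 28 × 5.469) = 0.446 kg/m³.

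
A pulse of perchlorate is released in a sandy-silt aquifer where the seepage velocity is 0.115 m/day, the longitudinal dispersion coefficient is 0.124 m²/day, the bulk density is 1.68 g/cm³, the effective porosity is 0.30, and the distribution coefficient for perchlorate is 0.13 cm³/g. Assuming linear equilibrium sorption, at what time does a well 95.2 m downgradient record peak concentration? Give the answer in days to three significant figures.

1410 days

Retardation factor R = 1 + ρ_b·K_d/n = 1 + 1.68 × 0.13/0.30 = 1.728.
Sorption retards both mechanisms: v_R = v/R = 0.06655 m/day, D_R = D/R = 0.07176 m²/day.
Peak time from v_R²t² + 2D_R t − x² = 0: t = (√(D_R² + v_R²x²) − D_R)/v_R².
√(D_R² + v_R²x²) = √(0.07176² + 0.06655² × 95.2²) = 6.336; v_R² = 0.004429.
t = (6.336 − 0.07176)/0.004429 = 1410 days.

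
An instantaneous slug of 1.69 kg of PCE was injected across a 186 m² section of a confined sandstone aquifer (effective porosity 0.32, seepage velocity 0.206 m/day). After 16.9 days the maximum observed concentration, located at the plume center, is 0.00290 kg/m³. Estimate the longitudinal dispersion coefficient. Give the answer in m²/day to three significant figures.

At the plume center C_max = M/(n_e·A·√(4πDt)), so D = M²/(4πt·(n_e·A·C_max)²).
n_e·A·C_max = 0.32 × 186 × 0.00290 = 0.1726 kg/m.
D = 1.69²/(4π × 16.9 × 0.1726²) = 0.451 m²/day.

0.451 m²/day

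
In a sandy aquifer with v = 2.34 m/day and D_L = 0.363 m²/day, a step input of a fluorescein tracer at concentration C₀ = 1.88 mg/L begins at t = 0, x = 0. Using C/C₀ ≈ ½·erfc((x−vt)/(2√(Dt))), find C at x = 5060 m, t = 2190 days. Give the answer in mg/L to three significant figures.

1.78 mg/L

For a continuous step input, C/C₀ ≈ ½·erfc((x−vt)/(2√(Dt))).
vt = 2.34 × 2190 = 5124.6 m and 2√(Dt) = 2√(0.363 × 2190) = 56.39 m.
Argument (x−vt)/(2√(Dt)) = (5060 − 5124.6)/56.39 = -1.146; ½·erfc(-1.146) = 0.9475.
C = 1.88 × 0.9475 = 1.78 mg/L.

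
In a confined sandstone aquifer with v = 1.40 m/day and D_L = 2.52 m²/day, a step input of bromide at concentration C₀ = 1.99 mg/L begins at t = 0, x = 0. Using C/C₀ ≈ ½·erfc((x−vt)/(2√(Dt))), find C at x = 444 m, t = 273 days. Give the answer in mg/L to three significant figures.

For a continuous step input, C/C₀ ≈ ½·erfc((x−vt)/(2√(Dt))).
vt = 1.40 × 273 = 382.2 m and 2√(Dt) = 2√(2.52 × 273) = 52.46 m.
Argument (x−vt)/(2√(Dt)) = (444 − 382.2)/52.46 = 1.178; ½·erfc(1.178) = 0.04786.
C = 1.99 × 0.04786 = 0.0952 mg/L.

0.0952 mg/L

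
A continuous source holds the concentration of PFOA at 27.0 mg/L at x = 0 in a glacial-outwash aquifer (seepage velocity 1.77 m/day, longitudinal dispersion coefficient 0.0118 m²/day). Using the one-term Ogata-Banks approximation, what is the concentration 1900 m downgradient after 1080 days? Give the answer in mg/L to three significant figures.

For a continuous step input, C/C₀ ≈ ½·erfc((x−vt)/(2√(Dt))).
vt = 1.77 × 1080 = 1911.6 m and 2√(Dt) = 2√(0.0118 × 1080) = 7.140 m.
Argument (x−vt)/(2√(Dt)) = (1900 − 1911.6)/7.140 = -1.625; ½·erfc(-1.625) = 0.9892.
C = 27.0 × 0.9892 = 26.7 mg/L.

26.7 mg/L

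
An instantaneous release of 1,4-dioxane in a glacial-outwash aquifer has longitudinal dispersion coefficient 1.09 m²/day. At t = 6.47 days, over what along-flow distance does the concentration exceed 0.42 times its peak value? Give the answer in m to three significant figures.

9.89 m

The plume is Gaussian with σ = √(2Dt) = √(2 × 1.09 × 6.47) = 3.756 m.
C/C_peak = exp(−Δx²/(2σ²)) = 0.42 ⇒ Δx = σ·√(−2 ln 0.42) = 3.756 × 1.317 = 4.947 m.
Width = 2Δx = 9.89 m.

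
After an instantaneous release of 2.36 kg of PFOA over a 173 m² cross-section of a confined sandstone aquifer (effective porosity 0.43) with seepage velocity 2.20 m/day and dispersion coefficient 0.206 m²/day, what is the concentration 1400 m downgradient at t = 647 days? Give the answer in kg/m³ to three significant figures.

For an instantaneous plane source, C(x,t) = M/(n_e·A·√(4πDt)) · exp(−(x−vt)²/(4Dt)), with n_e·A the pore (flow) area.
Plume center vt = 2.20 × 647 = 1423.4 m, so the well at 1400 m is 23.4 m upgradient of the peak.
√(4πDt) = 40.93 m, giving peak height M/(n_e·A·√(4πDt)) = 2.36/(0.43 × 173 × 40.93) = 0.0007751 kg/m³.
(x−vt)²/(4Dt) = (-23.4)²/(4 × 0.206 × 647) = 1.027; exp(−1.027) = 0.3581.
C = 0.0007751 × 0.3581 = 0.000278 kg/m³.

0.000278 kg/m³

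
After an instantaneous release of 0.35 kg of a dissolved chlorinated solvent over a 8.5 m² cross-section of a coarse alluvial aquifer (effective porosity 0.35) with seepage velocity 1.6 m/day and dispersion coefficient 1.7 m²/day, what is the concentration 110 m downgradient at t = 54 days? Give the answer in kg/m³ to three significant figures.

0.000760 kg/m³

For an instantaneous plane source, C(x,t) = M/(n_e·A·√(4πDt)) · exp(−(x−vt)²/(4Dt)), with n_e·A the pore (flow) area.
Plume center vt = 1.6 × 54 = 86.4 m, so the well at 110 m is 23.6 m downgradient of the peak.
√(4πDt) = 33.96 m, giving peak height M/(n_e·A·√(4πDt)) = 0.35/(0.35 × 8.5 × 33.96) = 0.003464 kg/m³.
(x−vt)²/(4Dt) = (23.6)²/(4 × 1.7 × 54) = 1.517; exp(−1.517) = 0.2194.
C = 0.003464 × 0.2194 = 0.000760 kg/m³.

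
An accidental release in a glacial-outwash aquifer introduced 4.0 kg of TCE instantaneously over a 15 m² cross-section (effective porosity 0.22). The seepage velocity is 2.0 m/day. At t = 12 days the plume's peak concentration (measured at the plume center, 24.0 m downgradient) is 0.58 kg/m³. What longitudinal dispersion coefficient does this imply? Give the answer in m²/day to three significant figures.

At the plume center C_max = M/(n_e·A·√(4πDt)), so D = M²/(4πt·(n_e·A·C_max)²).
n_e·A·C_max = 0.22 × 15 × 0.58 = 1.914 kg/m.
D = 4.0²/(4π × 12 × 1.914²) = 0.0290 m²/day.

0.0290 m²/day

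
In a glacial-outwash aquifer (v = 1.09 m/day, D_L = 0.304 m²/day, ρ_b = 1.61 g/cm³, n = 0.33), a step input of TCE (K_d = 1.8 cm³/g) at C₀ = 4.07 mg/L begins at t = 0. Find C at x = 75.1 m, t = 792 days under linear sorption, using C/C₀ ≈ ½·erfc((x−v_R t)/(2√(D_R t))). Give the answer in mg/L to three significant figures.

Retardation factor R = 1 + ρ_b·K_d/n = 1 + 1.61 × 1.8/0.33 = 9.782.
Sorption retards both mechanisms: v_R = v/R = 0.1114 m/day, D_R = D/R = 0.03108 m²/day.
v_R·t = 0.1114 × 792 = 88.2288 m; 2√(D_R t) = 9.923 m; argument = (75.1 − 88.2288)/9.923 = -1.323.
C = C₀ × ½·erfc(-1.323) = 4.07 × 0.9693 = 3.95 mg/L.

3.95 mg/L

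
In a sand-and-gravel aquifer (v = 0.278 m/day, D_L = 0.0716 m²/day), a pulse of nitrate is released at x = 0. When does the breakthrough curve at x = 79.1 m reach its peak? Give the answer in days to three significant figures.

284 days

For the 1D instantaneous-source solution, setting ∂C/∂t = 0 at fixed x gives v²t² + 2Dt − x² = 0, so t = (√(D² + v²x²) − D)/v².
√(D² + v²x²) = √(0.0716² + 0.278² × 79.1²) = 21.99; v² = 0.077284.
t = (21.99 − 0.0716)/0.077284 = 284 days (vs. the pure-advection estimate x/v = 285 d).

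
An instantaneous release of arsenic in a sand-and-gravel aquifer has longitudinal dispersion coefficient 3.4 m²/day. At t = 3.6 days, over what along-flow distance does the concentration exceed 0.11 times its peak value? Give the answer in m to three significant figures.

The plume is Gaussian with σ = √(2Dt) = √(2 × 3.4 × 3.6) = 4.948 m.
C/C_peak = exp(−Δx²/(2σ²)) = 0.11 ⇒ Δx = σ·√(−2 ln 0.11) = 4.948 × 2.101 = 10.40 m.
Width = 2Δx = 20.8 m.

20.8 m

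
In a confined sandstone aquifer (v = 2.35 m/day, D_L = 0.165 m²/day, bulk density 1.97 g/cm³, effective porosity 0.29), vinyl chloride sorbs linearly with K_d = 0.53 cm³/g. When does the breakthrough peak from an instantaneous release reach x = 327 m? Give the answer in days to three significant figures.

Retardation factor R = 1 + ρ_b·K_d/n = 1 + 1.97 × 0.53/0.29 = 4.600.
Sorption retards both mechanisms: v_R = v/R = 0.5109 m/day, D_R = D/R = 0.03587 m²/day.
Peak time from v_R²t² + 2D_R t − x² = 0: t = (√(D_R² + v_R²x²) − D_R)/v_R².
√(D_R² + v_R²x²) = √(0.03587² + 0.5109² × 327²) = 167.1; v_R² = 0.2610.
t = (167.1 − 0.03587)/0.2610 = 640 days.

640 days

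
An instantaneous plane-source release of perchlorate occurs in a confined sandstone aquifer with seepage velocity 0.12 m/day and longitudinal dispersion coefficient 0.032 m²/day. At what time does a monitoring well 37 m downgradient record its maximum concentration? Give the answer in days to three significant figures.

For the 1D instantaneous-source solution, setting ∂C/∂t = 0 at fixed x gives v²t² + 2Dt − x² = 0, so t = (√(D² + v²x²) − D)/v².
√(D² + v²x²) = √(0.032² + 0.12² × 37²) = 4.440; v² = 0.0144.
t = (4.440 − 0.032)/0.0144 = 306 days (vs. the pure-advection estimate x/v = 308 d).

306 days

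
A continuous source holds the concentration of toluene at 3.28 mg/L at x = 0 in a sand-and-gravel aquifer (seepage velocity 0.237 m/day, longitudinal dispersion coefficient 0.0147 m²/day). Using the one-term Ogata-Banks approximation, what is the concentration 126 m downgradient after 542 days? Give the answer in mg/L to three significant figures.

2.40 mg/L

For a continuous step input, C/C₀ ≈ ½·erfc((x−vt)/(2√(Dt))).
vt = 0.237 × 542 = 128.454 m and 2√(Dt) = 2√(0.0147 × 542) = 5.645 m.
Argument (x−vt)/(2√(Dt)) = (126 − 128.454)/5.645 = -0.4347; ½·erfc(-0.4347) = 0.7306.
C = 3.28 × 0.7306 = 2.40 mg/L.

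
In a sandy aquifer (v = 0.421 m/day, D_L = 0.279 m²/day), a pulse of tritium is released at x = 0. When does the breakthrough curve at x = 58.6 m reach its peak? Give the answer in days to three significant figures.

138 days

For the 1D instantaneous-source solution, setting ∂C/∂t = 0 at fixed x gives v²t² + 2Dt − x² = 0, so t = (√(D² + v²x²) − D)/v².
√(D² + v²x²) = √(0.279² + 0.421² × 58.6²) = 24.67; v² = 0.177241.
t = (24.67 − 0.279)/0.177241 = 138 days (vs. the pure-advection estimate x/v = 139 d).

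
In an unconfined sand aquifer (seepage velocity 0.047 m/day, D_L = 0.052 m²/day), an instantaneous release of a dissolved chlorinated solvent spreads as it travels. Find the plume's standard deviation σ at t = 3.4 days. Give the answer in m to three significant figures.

0.595 m

Dispersive spreading gives a Gaussian with σ² = 2Dt; advection only shifts the center.
σ = √(2 × 0.052 × 3.4) = 0.595 m.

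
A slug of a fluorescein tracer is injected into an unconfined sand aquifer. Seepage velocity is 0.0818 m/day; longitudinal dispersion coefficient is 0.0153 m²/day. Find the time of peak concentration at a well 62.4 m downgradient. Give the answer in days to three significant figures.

761 days

For the 1D instantaneous-source solution, setting ∂C/∂t = 0 at fixed x gives v²t² + 2Dt − x² = 0, so t = (√(D² + v²x²) − D)/v².
√(D² + v²x²) = √(0.0153² + 0.0818² × 62.4²) = 5.104; v² = 0.00669124.
t = (5.104 − 0.0153)/0.00669124 = 761 days (vs. the pure-advection estimate x/v = 763 d).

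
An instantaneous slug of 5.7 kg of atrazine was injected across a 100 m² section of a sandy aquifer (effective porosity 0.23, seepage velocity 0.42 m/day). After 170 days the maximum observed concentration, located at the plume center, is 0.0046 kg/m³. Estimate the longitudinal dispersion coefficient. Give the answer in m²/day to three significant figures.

At the plume center C_max = M/(n_e·A·√(4πDt)), so D = M²/(4πt·(n_e·A·C_max)²).
n_e·A·C_max = 0.23 × 100 × 0.0046 = 0.1058 kg/m.
D = 5.7²/(4π × 170 × 0.1058²) = 1.36 m²/day.

1.36 m²/day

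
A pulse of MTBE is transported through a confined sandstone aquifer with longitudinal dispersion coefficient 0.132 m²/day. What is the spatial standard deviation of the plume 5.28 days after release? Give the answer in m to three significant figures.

1.18 m

Dispersive spreading gives a Gaussian with σ² = 2Dt; advection only shifts the center.
σ = √(2 × 0.132 × 5.28) = 1.18 m.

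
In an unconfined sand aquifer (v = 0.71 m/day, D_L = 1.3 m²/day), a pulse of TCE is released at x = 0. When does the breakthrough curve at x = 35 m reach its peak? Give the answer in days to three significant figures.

46.8 days

For the 1D instantaneous-source solution, setting ∂C/∂t = 0 at fixed x gives v²t² + 2Dt − x² = 0, so t = (√(D² + v²x²) − D)/v².
√(D² + v²x²) = √(1.3² + 0.71² × 35²) = 24.88; v² = 0.5041.
t = (24.88 − 1.3)/0.5041 = 46.8 days (vs. the pure-advection estimate x/v = 49.3 d).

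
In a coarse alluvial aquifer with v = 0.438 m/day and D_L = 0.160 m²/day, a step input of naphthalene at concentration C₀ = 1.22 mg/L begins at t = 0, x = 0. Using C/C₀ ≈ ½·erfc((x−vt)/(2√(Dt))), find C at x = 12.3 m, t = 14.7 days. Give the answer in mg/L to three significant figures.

0.00420 mg/L

For a continuous step input, C/C₀ ≈ ½·erfc((x−vt)/(2√(Dt))).
vt = 0.438 × 14.7 = 6.4386 m and 2√(Dt) = 2√(0.160 × 14.7) = 3.067 m.
Argument (x−vt)/(2√(Dt)) = (12.3 − 6.4386)/3.067 = 1.911; ½·erfc(1.911) = 0.003440.
C = 1.22 × 0.003440 = 0.00420 mg/L.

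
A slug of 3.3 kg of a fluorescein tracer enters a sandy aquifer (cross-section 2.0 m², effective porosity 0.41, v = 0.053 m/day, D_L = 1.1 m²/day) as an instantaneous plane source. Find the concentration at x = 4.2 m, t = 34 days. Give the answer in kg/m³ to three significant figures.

0.179 kg/m³

For an instantaneous plane source, C(x,t) = M/(n_e·A·√(4πDt)) · exp(−(x−vt)²/(4Dt)), with n_e·A the pore (flow) area.
Plume center vt = 0.053 × 34 = 1.802 m, so the well at 4.2 m is 2.398 m downgradient of the peak.
√(4πDt) = 21.68 m, giving peak height M/(n_e·A·√(4πDt)) = 3.3/(0.41 × 2.0 × 21.68) = 0.1856 kg/m³.
(x−vt)²/(4Dt) = (2.398)²/(4 × 1.1 × 34) = 0.03844; exp(−0.03844) = 0.9623.
C = 0.1856 × 0.9623 = 0.179 kg/m³.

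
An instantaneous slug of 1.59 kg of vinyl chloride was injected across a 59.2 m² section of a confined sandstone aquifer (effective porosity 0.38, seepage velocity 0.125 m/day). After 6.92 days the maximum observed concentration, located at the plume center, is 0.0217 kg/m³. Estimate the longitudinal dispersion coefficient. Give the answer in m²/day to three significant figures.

0.122 m²/day

At the plume center C_max = M/(n_e·A·√(4πDt)), so D = M²/(4πt·(n_e·A·C_max)²).
n_e·A·C_max = 0.38 × 59.2 × 0.0217 = 0.4882 kg/m.
D = 1.59²/(4π × 6.92 × 0.4882²) = 0.122 m²/day.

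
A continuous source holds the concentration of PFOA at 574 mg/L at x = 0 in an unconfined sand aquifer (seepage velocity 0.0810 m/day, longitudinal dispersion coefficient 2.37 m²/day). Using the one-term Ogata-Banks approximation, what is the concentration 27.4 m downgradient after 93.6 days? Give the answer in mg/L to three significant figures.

99.5 mg/L

For a continuous step input, C/C₀ ≈ ½·erfc((x−vt)/(2√(Dt))).
vt = 0.0810 × 93.6 = 7.5816 m and 2√(Dt) = 2√(2.37 × 93.6) = 29.79 m.
Argument (x−vt)/(2√(Dt)) = (27.4 − 7.5816)/29.79 = 0.6653; ½·erfc(0.6653) = 0.1734.
C = 574 × 0.1734 = 99.5 mg/L.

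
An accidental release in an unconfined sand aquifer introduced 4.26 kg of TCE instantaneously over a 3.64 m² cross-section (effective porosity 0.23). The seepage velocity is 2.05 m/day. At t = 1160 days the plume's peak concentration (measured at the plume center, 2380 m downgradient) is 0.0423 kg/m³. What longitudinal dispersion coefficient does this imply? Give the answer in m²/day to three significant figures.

0.993 m²/day

At the plume center C_max = M/(n_e·A·√(4πDt)), so D = M²/(4πt·(n_e·A·C_max)²).
n_e·A·C_max = 0.23 × 3.64 × 0.0423 = 0.03541 kg/m.
D = 4.26²/(4π × 1160 × 0.03541²) = 0.993 m²/day.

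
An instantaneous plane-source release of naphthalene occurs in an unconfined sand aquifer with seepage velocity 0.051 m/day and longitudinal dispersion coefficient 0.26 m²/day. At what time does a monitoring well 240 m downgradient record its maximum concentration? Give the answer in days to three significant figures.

For the 1D instantaneous-source solution, setting ∂C/∂t = 0 at fixed x gives v²t² + 2Dt − x² = 0, so t = (√(D² + v²x²) − D)/v².
√(D² + v²x²) = √(0.26² + 0.051² × 240²) = 12.24; v² = 0.002601.
t = (12.24 − 0.26)/0.002601 = 4610 days (vs. the pure-advection estimate x/v = 4710 d).

4610 days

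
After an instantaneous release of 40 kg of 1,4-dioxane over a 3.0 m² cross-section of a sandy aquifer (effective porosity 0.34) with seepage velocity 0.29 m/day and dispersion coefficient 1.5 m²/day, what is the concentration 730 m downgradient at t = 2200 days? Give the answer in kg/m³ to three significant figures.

0.101 kg/m³

For an instantaneous plane source, C(x,t) = M/(n_e·A·√(4πDt)) · exp(−(x−vt)²/(4Dt)), with n_e·A the pore (flow) area.
Plume center vt = 0.29 × 2200 = 638 m, so the well at 730 m is 92 m downgradient of the peak.
√(4πDt) = 203.6 m, giving peak height M/(n_e·A·√(4πDt)) = 40/(0.34 × 3.0 × 203.6) = 0.1926 kg/m³.
(x−vt)²/(4Dt) = (92)²/(4 × 1.5 × 2200) = 0.6412; exp(−0.6412) = 0.5267.
C = 0.1926 × 0.5267 = 0.101 kg/m³.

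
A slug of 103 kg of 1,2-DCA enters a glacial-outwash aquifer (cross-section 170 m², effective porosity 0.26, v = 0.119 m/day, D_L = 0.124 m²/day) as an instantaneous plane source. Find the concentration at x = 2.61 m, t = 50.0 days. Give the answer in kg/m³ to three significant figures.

0.168 kg/m³

For an instantaneous plane source, C(x,t) = M/(n_e·A·√(4πDt)) · exp(−(x−vt)²/(4Dt)), with n_e·A the pore (flow) area.
Plume center vt = 0.119 × 50.0 = 5.95 m, so the well at 2.61 m is 3.34 m upgradient of the peak.
√(4πDt) = 8.827 m, giving peak height M/(n_e·A·√(4πDt)) = 103/(0.26 × 170 × 8.827) = 0.2640 kg/m³.
(x−vt)²/(4Dt) = (-3.34)²/(4 × 0.124 × 50.0) = 0.4498; exp(−0.4498) = 0.6378.
C = 0.2640 × 0.6378 = 0.168 kg/m³.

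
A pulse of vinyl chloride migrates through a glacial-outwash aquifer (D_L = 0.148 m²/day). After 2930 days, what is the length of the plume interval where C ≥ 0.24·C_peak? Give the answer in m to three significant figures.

The plume is Gaussian with σ = √(2Dt) = √(2 × 0.148 × 2930) = 29.45 m.
C/C_peak = exp(−Δx²/(2σ²)) = 0.24 ⇒ Δx = σ·√(−2 ln 0.24) = 29.45 × 1.689 = 49.74 m.
Width = 2Δx = 99.5 m.

99.5 m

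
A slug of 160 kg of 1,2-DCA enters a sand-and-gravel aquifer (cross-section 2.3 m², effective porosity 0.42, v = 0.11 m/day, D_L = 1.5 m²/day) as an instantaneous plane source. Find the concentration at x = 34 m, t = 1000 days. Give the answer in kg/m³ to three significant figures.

For an instantaneous plane source, C(x,t) = M/(n_e·A·√(4πDt)) · exp(−(x−vt)²/(4Dt)), with n_e·A the pore (flow) area.
Plume center vt = 0.11 × 1000 = 110 m, so the well at 34 m is 76 m upgradient of the peak.
√(4πDt) = 137.3 m, giving peak height M/(n_e·A·√(4πDt)) = 160/(0.42 × 2.3 × 137.3) = 1.206 kg/m³.
(x−vt)²/(4Dt) = (-76)²/(4 × 1.5 × 1000) = 0.9627; exp(−0.9627) = 0.3819.
C = 1.206 × 0.3819 = 0.461 kg/m³.

0.461 kg/m³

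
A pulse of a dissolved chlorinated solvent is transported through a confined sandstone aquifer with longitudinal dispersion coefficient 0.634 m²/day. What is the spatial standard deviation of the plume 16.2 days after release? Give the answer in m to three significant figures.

4.53 m

Dispersive spreading gives a Gaussian with σ² = 2Dt; advection only shifts the center.
σ = √(2 × 0.634 × 16.2) = 4.53 m.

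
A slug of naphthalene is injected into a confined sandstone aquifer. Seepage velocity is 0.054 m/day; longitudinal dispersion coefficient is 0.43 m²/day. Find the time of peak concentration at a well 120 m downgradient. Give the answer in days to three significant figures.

For the 1D instantaneous-source solution, setting ∂C/∂t = 0 at fixed x gives v²t² + 2Dt − x² = 0, so t = (√(D² + v²x²) − D)/v².
√(D² + v²x²) = √(0.43² + 0.054² × 120²) = 6.494; v² = 0.002916.
t = (6.494 − 0.43)/0.002916 = 2080 days (vs. the pure-advection estimate x/v = 2220 d).

2080 days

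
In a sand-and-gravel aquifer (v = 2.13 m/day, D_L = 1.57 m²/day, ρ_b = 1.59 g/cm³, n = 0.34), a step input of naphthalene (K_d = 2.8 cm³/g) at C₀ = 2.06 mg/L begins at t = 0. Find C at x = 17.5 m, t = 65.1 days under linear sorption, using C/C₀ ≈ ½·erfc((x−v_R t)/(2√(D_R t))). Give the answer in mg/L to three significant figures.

Retardation factor R = 1 + ρ_b·K_d/n = 1 + 1.59 × 2.8/0.34 = 14.09.
Sorption retards both mechanisms: v_R = v/R = 0.1512 m/day, D_R = D/R = 0.1114 m²/day.
v_R·t = 0.1512 × 65.1 = 9.84312 m; 2√(D_R t) = 5.386 m; argument = (17.5 − 9.84312)/5.386 = 1.422.
C = C₀ × ½·erfc(1.422) = 2.06 × 0.02216 = 0.0456 mg/L.

0.0456 mg/L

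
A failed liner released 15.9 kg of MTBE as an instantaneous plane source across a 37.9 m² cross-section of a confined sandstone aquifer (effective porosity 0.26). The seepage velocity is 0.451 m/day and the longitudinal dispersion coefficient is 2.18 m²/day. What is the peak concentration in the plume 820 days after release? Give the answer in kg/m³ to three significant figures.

The peak of an instantaneous 1D plume sits at x = vt; there the Gaussian factor is 1 and C_max = M/(n_e·A·√(4πDt)), where n_e·A is the pore area the mass is dissolved in.
√(4πDt) = √(4π × 2.18 × 820) = 149.9 m, so C_max = 15.9/(0.26 × 37.9 × 149.9) = 0.0108 kg/m³.

0.0108 kg/m³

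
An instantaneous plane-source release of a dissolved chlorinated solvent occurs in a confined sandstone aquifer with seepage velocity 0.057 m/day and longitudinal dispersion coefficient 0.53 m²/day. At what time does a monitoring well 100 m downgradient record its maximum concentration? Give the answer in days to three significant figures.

1600 days

For the 1D instantaneous-source solution, setting ∂C/∂t = 0 at fixed x gives v²t² + 2Dt − x² = 0, so t = (√(D² + v²x²) − D)/v².
√(D² + v²x²) = √(0.53² + 0.057² × 100²) = 5.725; v² = 0.003249.
t = (5.725 − 0.53)/0.003249 = 1600 days (vs. the pure-advection estimate x/v = 1750 d).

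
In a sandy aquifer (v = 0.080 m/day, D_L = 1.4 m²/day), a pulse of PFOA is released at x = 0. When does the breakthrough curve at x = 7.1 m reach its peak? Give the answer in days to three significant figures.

For the 1D instantaneous-source solution, setting ∂C/∂t = 0 at fixed x gives v²t² + 2Dt − x² = 0, so t = (√(D² + v²x²) − D)/v².
√(D² + v²x²) = √(1.4² + 0.080² × 7.1²) = 1.511; v² = 0.0064.
t = (1.511 − 1.4)/0.0064 = 17.3 days (vs. the pure-advection estimate x/v = 88.8 d).

17.3 days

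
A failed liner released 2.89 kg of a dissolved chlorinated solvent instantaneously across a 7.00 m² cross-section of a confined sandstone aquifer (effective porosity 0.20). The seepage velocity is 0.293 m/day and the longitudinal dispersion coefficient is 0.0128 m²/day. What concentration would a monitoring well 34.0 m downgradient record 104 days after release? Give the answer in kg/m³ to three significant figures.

0.0487 kg/m³

For an instantaneous plane source, C(x,t) = M/(n_e·A·√(4πDt)) · exp(−(x−vt)²/(4Dt)), with n_e·A the pore (flow) area.
Plume center vt = 0.293 × 104 = 30.472 m, so the well at 34.0 m is 3.528 m downgradient of the peak.
√(4πDt) = 4.090 m, giving peak height M/(n_e·A·√(4πDt)) = 2.89/(0.20 × 7.00 × 4.090) = 0.5047 kg/m³.
(x−vt)²/(4Dt) = (3.528)²/(4 × 0.0128 × 104) = 2.338; exp(−2.338) = 0.09652.
C = 0.5047 × 0.09652 = 0.0487 kg/m³.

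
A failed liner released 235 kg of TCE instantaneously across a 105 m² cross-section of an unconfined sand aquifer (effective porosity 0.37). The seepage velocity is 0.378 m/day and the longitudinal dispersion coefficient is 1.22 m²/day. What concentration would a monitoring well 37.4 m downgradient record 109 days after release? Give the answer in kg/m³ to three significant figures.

0.144 kg/m³

For an instantaneous plane source, C(x,t) = M/(n_e·A·√(4πDt)) · exp(−(x−vt)²/(4Dt)), with n_e·A the pore (flow) area.
Plume center vt = 0.378 × 109 = 41.202 m, so the well at 37.4 m is 3.802 m upgradient of the peak.
√(4πDt) = 40.88 m, giving peak height M/(n_e·A·√(4πDt)) = 235/(0.37 × 105 × 40.88) = 0.1480 kg/m³.
(x−vt)²/(4Dt) = (-3.802)²/(4 × 1.22 × 109) = 0.02718; exp(−0.02718) = 0.9732.
C = 0.1480 × 0.9732 = 0.144 kg/m³.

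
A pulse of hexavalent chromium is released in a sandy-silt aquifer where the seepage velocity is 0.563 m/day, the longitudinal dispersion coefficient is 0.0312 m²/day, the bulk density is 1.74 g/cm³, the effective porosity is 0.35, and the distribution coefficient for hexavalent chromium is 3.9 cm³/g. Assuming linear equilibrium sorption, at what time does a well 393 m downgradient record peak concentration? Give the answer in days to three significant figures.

14200 days

Retardation factor R = 1 + ρ_b·K_d/n = 1 + 1.74 × 3.9/0.35 = 20.39.
Sorption retards both mechanisms: v_R = v/R = 0.02761 m/day, D_R = D/R = 0.001530 m²/day.
Peak time from v_R²t² + 2D_R t − x² = 0: t = (√(D_R² + v_R²x²) − D_R)/v_R².
√(D_R² + v_R²x²) = √(0.001530² + 0.02761² × 393²) = 10.85; v_R² = 0.0007623.
t = (10.85 − 0.001530)/0.0007623 = 14200 days.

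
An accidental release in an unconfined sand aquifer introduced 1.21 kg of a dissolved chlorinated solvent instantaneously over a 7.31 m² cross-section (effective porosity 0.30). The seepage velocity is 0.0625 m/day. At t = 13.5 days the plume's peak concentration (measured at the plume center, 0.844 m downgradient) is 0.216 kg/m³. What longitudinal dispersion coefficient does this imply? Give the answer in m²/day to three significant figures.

0.0385 m²/day

At the plume center C_max = M/(n_e·A·√(4πDt)), so D = M²/(4πt·(n_e·A·C_max)²).
n_e·A·C_max = 0.30 × 7.31 × 0.216 = 0.4737 kg/m.
D = 1.21²/(4π × 13.5 × 0.4737²) = 0.0385 m²/day.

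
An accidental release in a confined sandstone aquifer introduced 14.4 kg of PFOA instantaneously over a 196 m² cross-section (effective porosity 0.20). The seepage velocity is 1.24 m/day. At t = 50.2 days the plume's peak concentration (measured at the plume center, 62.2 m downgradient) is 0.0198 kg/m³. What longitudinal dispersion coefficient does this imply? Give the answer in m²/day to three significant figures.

At the plume center C_max = M/(n_e·A·√(4πDt)), so D = M²/(4πt·(n_e·A·C_max)²).
n_e·A·C_max = 0.20 × 196 × 0.0198 = 0.7762 kg/m.
D = 14.4²/(4π × 50.2 × 0.7762²) = 0.546 m²/day.

0.546 m²/day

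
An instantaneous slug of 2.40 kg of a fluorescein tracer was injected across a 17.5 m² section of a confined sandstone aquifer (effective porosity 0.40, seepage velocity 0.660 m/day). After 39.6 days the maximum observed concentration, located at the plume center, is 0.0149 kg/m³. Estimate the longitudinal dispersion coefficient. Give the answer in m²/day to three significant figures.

1.06 m²/day

At the plume center C_max = M/(n_e·A·√(4πDt)), so D = M²/(4πt·(n_e·A·C_max)²).
n_e·A·C_max = 0.40 × 17.5 × 0.0149 = 0.1043 kg/m.
D = 2.40²/(4π × 39.6 × 0.1043²) = 1.06 m²/day.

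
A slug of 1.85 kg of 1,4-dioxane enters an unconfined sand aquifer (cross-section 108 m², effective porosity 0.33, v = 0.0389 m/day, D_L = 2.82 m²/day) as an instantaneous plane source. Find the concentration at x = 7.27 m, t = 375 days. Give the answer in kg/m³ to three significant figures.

For an instantaneous plane source, C(x,t) = M/(n_e·A·√(4πDt)) · exp(−(x−vt)²/(4Dt)), with n_e·A the pore (flow) area.
Plume center vt = 0.0389 × 375 = 14.5875 m, so the well at 7.27 m is 7.3175 m upgradient of the peak.
√(4πDt) = 115.3 m, giving peak height M/(n_e·A·√(4πDt)) = 1.85/(0.33 × 108 × 115.3) = 0.0004502 kg/m³.
(x−vt)²/(4Dt) = (-7.3175)²/(4 × 2.82 × 375) = 0.01266; exp(−0.01266) = 0.9874.
C = 0.0004502 × 0.9874 = 0.000445 kg/m³.

0.000445 kg/m³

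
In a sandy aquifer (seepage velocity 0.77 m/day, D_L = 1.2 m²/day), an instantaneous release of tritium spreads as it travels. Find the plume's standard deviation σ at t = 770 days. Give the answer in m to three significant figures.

Dispersive spreading gives a Gaussian with σ² = 2Dt; advection only shifts the center.
σ = √(2 × 1.2 × 770) = 43.0 m.

43.0 m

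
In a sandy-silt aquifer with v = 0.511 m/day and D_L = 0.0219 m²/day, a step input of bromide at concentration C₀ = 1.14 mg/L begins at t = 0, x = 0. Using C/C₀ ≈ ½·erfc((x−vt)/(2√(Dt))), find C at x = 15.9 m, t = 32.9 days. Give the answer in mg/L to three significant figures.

For a continuous step input, C/C₀ ≈ ½·erfc((x−vt)/(2√(Dt))).
vt = 0.511 × 32.9 = 16.8119 m and 2√(Dt) = 2√(0.0219 × 32.9) = 1.698 m.
Argument (x−vt)/(2√(Dt)) = (15.9 − 16.8119)/1.698 = -0.5370; ½·erfc(-0.5370) = 0.7762.
C = 1.14 × 0.7762 = 0.885 mg/L.

0.885 mg/L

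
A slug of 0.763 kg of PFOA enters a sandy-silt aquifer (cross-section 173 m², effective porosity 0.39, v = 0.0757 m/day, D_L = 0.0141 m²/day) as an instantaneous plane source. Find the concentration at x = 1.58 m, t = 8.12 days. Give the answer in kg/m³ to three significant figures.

For an instantaneous plane source, C(x,t) = M/(n_e·A·√(4πDt)) · exp(−(x−vt)²/(4Dt)), with n_e·A the pore (flow) area.
Plume center vt = 0.0757 × 8.12 = 0.614684 m, so the well at 1.58 m is 0.965316 m downgradient of the peak.
√(4πDt) = 1.199 m, giving peak height M/(n_e·A·√(4πDt)) = 0.763/(0.39 × 173 × 1.199) = 0.009432 kg/m³.
(x−vt)²/(4Dt) = (0.965316)²/(4 × 0.0141 × 8.12) = 2.035; exp(−2.035) = 0.1307.
C = 0.009432 × 0.1307 = 0.00123 kg/m³.

0.00123 kg/m³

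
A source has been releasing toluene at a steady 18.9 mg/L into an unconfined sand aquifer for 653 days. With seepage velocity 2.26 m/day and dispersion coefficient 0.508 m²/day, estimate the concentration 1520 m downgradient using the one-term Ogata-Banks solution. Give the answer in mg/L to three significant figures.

0.813 mg/L

For a continuous step input, C/C₀ ≈ ½·erfc((x−vt)/(2√(Dt))).
vt = 2.26 × 653 = 1475.78 m and 2√(Dt) = 2√(0.508 × 653) = 36.43 m.
Argument (x−vt)/(2√(Dt)) = (1520 − 1475.78)/36.43 = 1.214; ½·erfc(1.214) = 0.04300.
C = 18.9 × 0.04300 = 0.813 mg/L.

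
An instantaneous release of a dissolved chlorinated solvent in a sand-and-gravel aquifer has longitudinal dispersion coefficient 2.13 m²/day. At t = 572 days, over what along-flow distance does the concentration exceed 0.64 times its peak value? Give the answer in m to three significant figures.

The plume is Gaussian with σ = √(2Dt) = √(2 × 2.13 × 572) = 49.36 m.
C/C_peak = exp(−Δx²/(2σ²)) = 0.64 ⇒ Δx = σ·√(−2 ln 0.64) = 49.36 × 0.9448 = 46.64 m.
Width = 2Δx = 93.3 m.

93.3 m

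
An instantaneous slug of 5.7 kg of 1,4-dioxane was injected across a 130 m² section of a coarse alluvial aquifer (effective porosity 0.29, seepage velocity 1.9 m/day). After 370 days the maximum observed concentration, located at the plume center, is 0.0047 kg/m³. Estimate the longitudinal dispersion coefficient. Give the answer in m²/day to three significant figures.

0.223 m²/day

At the plume center C_max = M/(n_e·A·√(4πDt)), so D = M²/(4πt·(n_e·A·C_max)²).
n_e·A·C_max = 0.29 × 130 × 0.0047 = 0.1772 kg/m.
D = 5.7²/(4π × 370 × 0.1772²) = 0.223 m²/day.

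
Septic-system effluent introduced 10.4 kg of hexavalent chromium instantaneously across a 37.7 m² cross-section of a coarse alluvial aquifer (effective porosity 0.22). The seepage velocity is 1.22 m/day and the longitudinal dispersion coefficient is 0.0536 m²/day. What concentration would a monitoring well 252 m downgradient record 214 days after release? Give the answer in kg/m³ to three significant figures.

0.0173 kg/m³

For an instantaneous plane source, C(x,t) = M/(n_e·A·√(4πDt)) · exp(−(x−vt)²/(4Dt)), with n_e·A the pore (flow) area.
Plume center vt = 1.22 × 214 = 261.08 m, so the well at 252 m is 9.08 m upgradient of the peak.
√(4πDt) = 12.01 m, giving peak height M/(n_e·A·√(4πDt)) = 10.4/(0.22 × 37.7 × 12.01) = 0.1044 kg/m³.
(x−vt)²/(4Dt) = (-9.08)²/(4 × 0.0536 × 214) = 1.797; exp(−1.797) = 0.1658.
C = 0.1044 × 0.1658 = 0.0173 kg/m³.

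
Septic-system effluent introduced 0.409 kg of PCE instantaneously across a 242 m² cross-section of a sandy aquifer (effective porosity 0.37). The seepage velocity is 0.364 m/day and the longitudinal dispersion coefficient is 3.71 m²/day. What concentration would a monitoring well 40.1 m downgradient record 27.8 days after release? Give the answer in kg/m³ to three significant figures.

1.44e-05 kg/m³

For an instantaneous plane source, C(x,t) = M/(n_e·A·√(4πDt)) · exp(−(x−vt)²/(4Dt)), with n_e·A the pore (flow) area.
Plume center vt = 0.364 × 27.8 = 10.1192 m, so the well at 40.1 m is 29.9808 m downgradient of the peak.
√(4πDt) = 36.00 m, giving peak height M/(n_e·A·√(4πDt)) = 0.409/(0.37 × 242 × 36.00) = 0.0001269 kg/m³.
(x−vt)²/(4Dt) = (29.9808)²/(4 × 3.71 × 27.8) = 2.179; exp(−2.179) = 0.1132.
C = 0.0001269 × 0.1132 = 1.44e-05 kg/m³.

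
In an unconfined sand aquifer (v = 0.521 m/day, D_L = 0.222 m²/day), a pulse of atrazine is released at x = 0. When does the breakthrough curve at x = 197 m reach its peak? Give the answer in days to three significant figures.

For the 1D instantaneous-source solution, setting ∂C/∂t = 0 at fixed x gives v²t² + 2Dt − x² = 0, so t = (√(D² + v²x²) − D)/v².
√(D² + v²x²) = √(0.222² + 0.521² × 197²) = 102.6; v² = 0.271441.
t = (102.6 − 0.222)/0.271441 = 377 days (vs. the pure-advection estimate x/v = 378 d).

377 days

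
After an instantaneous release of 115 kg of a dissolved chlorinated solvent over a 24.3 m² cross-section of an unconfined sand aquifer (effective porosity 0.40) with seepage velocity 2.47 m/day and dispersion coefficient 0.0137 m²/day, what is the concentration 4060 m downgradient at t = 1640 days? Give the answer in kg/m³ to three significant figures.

0.275 kg/m³

For an instantaneous plane source, C(x,t) = M/(n_e·A·√(4πDt)) · exp(−(x−vt)²/(4Dt)), with n_e·A the pore (flow) area.
Plume center vt = 2.47 × 1640 = 4050.8 m, so the well at 4060 m is 9.2 m downgradient of the peak.
√(4πDt) = 16.80 m, giving peak height M/(n_e·A·√(4πDt)) = 115/(0.40 × 24.3 × 16.80) = 0.7042 kg/m³.
(x−vt)²/(4Dt) = (9.2)²/(4 × 0.0137 × 1640) = 0.9418; exp(−0.9418) = 0.3899.
C = 0.7042 × 0.3899 = 0.275 kg/m³.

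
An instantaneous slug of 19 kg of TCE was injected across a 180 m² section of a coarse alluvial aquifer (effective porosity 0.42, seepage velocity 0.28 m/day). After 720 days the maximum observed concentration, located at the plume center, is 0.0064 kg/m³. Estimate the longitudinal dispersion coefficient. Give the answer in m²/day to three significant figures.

0.170 m²/day

At the plume center C_max = M/(n_e·A·√(4πDt)), so D = M²/(4πt·(n_e·A·C_max)²).
n_e·A·C_max = 0.42 × 180 × 0.0064 = 0.4838 kg/m.
D = 19²/(4π × 720 × 0.4838²) = 0.170 m²/day.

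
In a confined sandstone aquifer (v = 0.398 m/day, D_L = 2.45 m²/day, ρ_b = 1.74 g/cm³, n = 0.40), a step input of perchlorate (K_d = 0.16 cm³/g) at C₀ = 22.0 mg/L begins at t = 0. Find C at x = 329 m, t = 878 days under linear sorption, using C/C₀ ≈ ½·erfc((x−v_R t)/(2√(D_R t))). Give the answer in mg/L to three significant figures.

0.161 mg/L

Retardation factor R = 1 + ρ_b·K_d/n = 1 + 1.74 × 0.16/0.40 = 1.696.
Sorption retards both mechanisms: v_R = v/R = 0.2347 m/day, D_R = D/R = 1.445 m²/day.
v_R·t = 0.2347 × 878 = 206.0666 m; 2√(D_R t) = 71.24 m; argument = (329 − 206.0666)/71.24 = 1.726.
C = C₀ × ½·erfc(1.726) = 22.0 × 0.007325 = 0.161 mg/L.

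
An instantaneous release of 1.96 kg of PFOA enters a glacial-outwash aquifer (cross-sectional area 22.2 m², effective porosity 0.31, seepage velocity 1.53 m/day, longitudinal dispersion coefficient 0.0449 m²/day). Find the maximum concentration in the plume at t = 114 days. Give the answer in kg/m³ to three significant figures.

0.0355 kg/m³

The peak of an instantaneous 1D plume sits at x = vt; there the Gaussian factor is 1 and C_max = M/(n_e·A·√(4πDt)), where n_e·A is the pore area the mass is dissolved in.
√(4πDt) = √(4π × 0.0449 × 114) = 8.020 m, so C_max = 1.96/(0.31 × 22.2 × 8.020) = 0.0355 kg/m³.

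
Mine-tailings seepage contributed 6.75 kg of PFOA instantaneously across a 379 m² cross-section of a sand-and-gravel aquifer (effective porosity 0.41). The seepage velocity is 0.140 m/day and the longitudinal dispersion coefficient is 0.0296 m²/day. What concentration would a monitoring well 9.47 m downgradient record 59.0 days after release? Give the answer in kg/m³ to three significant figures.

For an instantaneous plane source, C(x,t) = M/(n_e·A·√(4πDt)) · exp(−(x−vt)²/(4Dt)), with n_e·A the pore (flow) area.
Plume center vt = 0.140 × 59.0 = 8.26 m, so the well at 9.47 m is 1.21 m downgradient of the peak.
√(4πDt) = 4.685 m, giving peak height M/(n_e·A·√(4πDt)) = 6.75/(0.41 × 379 × 4.685) = 0.009272 kg/m³.
(x−vt)²/(4Dt) = (1.21)²/(4 × 0.0296 × 59.0) = 0.2096; exp(−0.2096) = 0.8109.
C = 0.009272 × 0.8109 = 0.00752 kg/m³.

0.00752 kg/m³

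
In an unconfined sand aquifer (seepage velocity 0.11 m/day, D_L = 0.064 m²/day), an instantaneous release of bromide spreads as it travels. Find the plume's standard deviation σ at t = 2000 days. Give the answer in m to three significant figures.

16.0 m

Dispersive spreading gives a Gaussian with σ² = 2Dt; advection only shifts the center.
σ = √(2 × 0.064 × 2000) = 16.0 m.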